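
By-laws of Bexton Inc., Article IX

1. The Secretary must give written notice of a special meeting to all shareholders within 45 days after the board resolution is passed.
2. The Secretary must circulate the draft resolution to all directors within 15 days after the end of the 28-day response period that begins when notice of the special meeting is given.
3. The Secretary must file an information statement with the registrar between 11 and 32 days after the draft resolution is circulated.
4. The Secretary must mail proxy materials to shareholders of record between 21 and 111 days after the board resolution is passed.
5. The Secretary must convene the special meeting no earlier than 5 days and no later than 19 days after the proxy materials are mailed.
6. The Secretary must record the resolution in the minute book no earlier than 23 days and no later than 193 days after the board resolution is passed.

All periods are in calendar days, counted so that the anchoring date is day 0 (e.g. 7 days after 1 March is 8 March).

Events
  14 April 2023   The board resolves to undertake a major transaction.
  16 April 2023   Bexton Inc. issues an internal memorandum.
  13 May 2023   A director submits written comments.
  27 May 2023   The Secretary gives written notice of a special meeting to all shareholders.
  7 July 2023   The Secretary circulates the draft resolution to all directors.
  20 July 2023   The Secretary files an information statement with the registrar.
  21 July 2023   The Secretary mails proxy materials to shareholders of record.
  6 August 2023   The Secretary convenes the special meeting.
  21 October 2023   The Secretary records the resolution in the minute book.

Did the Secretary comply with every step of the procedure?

Step 1: 45 days after 14 April 2023 (when the board resolution is passed) is 29 May 2023; completed 27 May 2023, before the deadline.
Step 2: 15 days after 24 June 2023 (end of the 28-day response period, which began when notice of the special meeting is given on 27 May 2023) is 9 July 2023; 7 July 2023 is within that limit.
Step 3: the window is 11–32 days after 7 July 2023 (when the draft resolution is circulated), so 18 July 2023 through 8 August 2023; done 20 July 2023 — within the window.
Step 4: the window is 21–111 days after 14 April 2023 (when the board resolution is passed), so 5 May 2023 through 3 August 2023; done 21 July 2023, which is between those dates.
Step 5: the window is 5–19 days after 21 July 2023 (when the proxy materials are mailed), so 26 July 2023 through 9 August 2023; done 6 August 2023, which is between those dates.
Step 6: the window is 23–193 days after 14 April 2023 (when the board resolution is passed), so 7 May 2023 through 24 October 2023; done 21 October 2023 — within the window.

Yes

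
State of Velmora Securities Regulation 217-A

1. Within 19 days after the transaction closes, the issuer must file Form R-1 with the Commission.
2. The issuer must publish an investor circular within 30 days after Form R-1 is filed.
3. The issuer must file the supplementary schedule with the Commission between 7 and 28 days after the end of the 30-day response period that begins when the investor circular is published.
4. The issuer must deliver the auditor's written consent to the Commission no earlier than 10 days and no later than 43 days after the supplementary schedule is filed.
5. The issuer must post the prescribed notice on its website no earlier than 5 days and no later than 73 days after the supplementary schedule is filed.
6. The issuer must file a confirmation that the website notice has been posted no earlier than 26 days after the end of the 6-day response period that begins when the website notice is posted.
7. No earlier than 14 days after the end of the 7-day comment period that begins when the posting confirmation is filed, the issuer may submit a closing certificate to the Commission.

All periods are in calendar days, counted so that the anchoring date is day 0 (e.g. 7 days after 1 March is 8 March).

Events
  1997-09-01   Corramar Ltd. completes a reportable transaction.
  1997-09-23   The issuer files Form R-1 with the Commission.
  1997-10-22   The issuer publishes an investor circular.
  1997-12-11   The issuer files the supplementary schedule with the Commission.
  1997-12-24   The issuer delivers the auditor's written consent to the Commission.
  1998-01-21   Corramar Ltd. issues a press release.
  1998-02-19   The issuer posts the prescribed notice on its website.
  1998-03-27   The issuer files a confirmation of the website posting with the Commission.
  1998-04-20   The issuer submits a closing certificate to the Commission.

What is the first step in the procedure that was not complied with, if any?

Step 1 — counting 19 days from 1997-09-01 (when the transaction closes) gives a deadline of 1997-09-20; not done until 1997-09-23, 3 days after the deadline.
Later steps need not be reached.

Step 1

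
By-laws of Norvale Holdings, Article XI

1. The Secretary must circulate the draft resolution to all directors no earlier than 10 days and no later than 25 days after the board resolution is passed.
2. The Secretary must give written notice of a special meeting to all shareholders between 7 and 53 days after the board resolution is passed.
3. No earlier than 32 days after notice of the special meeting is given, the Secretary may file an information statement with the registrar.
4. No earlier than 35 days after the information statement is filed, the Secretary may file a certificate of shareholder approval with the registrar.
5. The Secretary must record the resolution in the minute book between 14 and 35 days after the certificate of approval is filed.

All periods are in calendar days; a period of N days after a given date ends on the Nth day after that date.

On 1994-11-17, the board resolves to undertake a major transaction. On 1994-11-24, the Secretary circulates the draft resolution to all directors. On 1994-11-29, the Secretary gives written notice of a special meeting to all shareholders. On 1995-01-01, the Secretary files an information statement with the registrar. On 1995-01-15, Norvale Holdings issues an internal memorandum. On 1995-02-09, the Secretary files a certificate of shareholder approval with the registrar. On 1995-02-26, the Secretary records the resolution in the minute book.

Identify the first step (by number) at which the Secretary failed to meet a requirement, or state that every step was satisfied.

Step 1

Step 1: the window is 10–25 days after 1994-11-17 (when the board resolution is passed), so 1994-11-27 through 1994-12-12; 1994-11-24 is 3 days too early.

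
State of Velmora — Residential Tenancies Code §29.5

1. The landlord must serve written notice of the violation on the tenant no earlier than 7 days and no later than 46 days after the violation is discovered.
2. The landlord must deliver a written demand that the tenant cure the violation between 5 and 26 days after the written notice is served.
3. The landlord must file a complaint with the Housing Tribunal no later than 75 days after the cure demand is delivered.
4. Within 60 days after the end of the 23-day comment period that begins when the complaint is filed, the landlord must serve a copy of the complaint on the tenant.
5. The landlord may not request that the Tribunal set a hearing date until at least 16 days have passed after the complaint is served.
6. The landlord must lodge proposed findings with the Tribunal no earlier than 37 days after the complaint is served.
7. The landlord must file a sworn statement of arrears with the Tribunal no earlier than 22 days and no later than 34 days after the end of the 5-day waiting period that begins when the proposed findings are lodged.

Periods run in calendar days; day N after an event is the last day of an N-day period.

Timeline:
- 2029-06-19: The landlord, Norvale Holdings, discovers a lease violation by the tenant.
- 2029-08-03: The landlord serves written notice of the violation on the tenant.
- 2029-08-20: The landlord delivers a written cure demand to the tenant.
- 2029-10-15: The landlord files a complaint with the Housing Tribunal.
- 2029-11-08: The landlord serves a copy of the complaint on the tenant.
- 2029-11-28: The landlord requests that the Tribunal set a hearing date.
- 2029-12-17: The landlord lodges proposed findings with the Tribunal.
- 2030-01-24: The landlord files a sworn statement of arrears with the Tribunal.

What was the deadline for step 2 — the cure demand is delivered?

Step 2 runs from 2029-08-03, when the written notice is served. The window is 5–26 days after 2029-08-03; it closes on 2029-08-29.

2029-08-29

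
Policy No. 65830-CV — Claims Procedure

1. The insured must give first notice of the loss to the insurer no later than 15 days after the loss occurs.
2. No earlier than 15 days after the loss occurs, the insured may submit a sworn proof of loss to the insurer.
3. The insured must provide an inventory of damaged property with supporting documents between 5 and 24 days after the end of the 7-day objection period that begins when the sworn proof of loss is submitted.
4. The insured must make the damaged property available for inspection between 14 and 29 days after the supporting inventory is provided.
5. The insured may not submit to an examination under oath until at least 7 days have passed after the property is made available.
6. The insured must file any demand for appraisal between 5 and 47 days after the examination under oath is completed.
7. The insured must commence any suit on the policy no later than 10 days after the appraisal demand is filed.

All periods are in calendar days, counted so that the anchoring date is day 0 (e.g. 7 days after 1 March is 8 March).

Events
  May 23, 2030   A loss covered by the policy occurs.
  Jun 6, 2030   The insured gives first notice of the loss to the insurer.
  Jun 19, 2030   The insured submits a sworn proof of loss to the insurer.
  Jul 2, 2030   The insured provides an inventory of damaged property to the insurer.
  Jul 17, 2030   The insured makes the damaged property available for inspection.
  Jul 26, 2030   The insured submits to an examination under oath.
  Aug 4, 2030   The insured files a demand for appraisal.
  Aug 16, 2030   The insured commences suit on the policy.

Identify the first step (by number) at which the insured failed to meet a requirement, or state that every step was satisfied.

Step 7

(1) due by May 23, 2030 + 15 days = Jun 7, 2030; Jun 6, 2030 is within that limit.
(2) permitted from May 23, 2030 + 15 days = Jun 7, 2030 onward; Jun 19, 2030 is on or after that date.
(3) the permitted window runs from Jun 26, 2030 + 5 = Jul 1, 2030 to Jun 26, 2030 + 24 = Jul 20, 2030; done Jul 2, 2030 — within the window.
(4) the permitted window runs from Jul 2, 2030 + 14 = Jul 16, 2030 to Jul 2, 2030 + 29 = Jul 31, 2030; Jul 17, 2030 falls inside that range.
(5) permitted from Jul 17, 2030 + 7 days = Jul 24, 2030 onward; done Jul 26, 2030 — permitted.
(6) the permitted window runs from Jul 26, 2030 + 5 = Jul 31, 2030 to Jul 26, 2030 + 47 = Sep 11, 2030; Aug 4, 2030 falls inside that range.
(7) due by Aug 4, 2030 + 10 days = Aug 14, 2030; not done until Aug 16, 2030, 2 days after the deadline.
That is the first point of non-compliance.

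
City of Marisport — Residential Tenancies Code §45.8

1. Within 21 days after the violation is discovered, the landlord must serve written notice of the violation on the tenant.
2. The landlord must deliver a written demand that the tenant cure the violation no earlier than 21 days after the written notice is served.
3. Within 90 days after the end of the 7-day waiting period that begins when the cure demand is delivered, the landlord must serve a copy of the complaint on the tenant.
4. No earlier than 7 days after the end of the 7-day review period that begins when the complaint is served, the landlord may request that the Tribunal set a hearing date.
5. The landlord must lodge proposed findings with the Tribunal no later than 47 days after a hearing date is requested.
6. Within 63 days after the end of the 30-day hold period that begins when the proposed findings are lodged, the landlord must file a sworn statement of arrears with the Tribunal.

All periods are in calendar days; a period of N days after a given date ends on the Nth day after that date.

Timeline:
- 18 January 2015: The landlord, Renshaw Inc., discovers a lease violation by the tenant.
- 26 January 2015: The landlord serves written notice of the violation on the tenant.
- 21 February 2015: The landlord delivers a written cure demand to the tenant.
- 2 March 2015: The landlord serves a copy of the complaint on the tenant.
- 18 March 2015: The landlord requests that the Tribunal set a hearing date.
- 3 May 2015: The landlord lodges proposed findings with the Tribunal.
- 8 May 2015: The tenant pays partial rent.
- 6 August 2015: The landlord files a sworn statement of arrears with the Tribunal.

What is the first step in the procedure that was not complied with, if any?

(1) due by 18 January 2015 + 21 days = 8 February 2015; completed 26 January 2015, before the deadline.
(2) permitted from 26 January 2015 + 21 days = 16 February 2015 onward; 21 February 2015 is on or after that date.
(3) due by 28 February 2015 + 90 days = 29 May 2015; done 2 March 2015 — timely.
(4) permitted from 9 March 2015 + 7 days = 16 March 2015 onward; 18 March 2015 is on or after that date.
(5) due by 18 March 2015 + 47 days = 4 May 2015; done 3 May 2015 — timely.
(6) due by 2 June 2015 + 63 days = 4 August 2015; done 6 August 2015 — 2 days late.

Step 6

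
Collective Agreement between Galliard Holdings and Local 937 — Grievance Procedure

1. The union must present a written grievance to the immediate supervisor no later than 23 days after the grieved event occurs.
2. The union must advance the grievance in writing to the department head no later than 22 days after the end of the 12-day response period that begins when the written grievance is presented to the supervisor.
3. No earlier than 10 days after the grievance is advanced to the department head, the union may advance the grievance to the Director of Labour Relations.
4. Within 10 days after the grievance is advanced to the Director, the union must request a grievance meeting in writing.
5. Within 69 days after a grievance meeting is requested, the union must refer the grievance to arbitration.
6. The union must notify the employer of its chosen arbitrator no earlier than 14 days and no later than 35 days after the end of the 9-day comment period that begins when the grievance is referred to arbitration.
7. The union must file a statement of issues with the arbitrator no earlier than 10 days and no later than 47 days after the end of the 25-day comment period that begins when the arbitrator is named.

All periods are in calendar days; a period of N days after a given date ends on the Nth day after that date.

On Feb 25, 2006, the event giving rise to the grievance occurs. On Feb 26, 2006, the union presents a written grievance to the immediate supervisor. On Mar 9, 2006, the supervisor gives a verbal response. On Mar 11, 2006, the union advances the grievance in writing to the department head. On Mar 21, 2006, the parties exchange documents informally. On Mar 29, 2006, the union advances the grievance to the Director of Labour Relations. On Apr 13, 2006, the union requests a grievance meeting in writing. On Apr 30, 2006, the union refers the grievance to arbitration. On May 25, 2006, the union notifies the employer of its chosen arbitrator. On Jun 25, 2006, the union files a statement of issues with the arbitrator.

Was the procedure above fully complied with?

No

Step 1 — counting 23 days from Feb 25, 2006 (when the grieved event occurs) gives a deadline of Mar 20, 2006; completed Feb 26, 2006, before the deadline.
Step 2 — counting 22 days from Mar 10, 2006 (end of the 12-day response period, which began when the written grievance is presented to the supervisor on Feb 26, 2006) gives a deadline of Apr 1, 2006; done Mar 11, 2006 — timely.
Step 3 — must wait 10 days from Mar 11, 2006 (when the grievance is advanced to the department head), so not before Mar 21, 2006; done Mar 29, 2006 — permitted.
Step 4 — counting 10 days from Mar 29, 2006 (when the grievance is advanced to the Director) gives a deadline of Apr 8, 2006; done Apr 13, 2006 — 5 days late.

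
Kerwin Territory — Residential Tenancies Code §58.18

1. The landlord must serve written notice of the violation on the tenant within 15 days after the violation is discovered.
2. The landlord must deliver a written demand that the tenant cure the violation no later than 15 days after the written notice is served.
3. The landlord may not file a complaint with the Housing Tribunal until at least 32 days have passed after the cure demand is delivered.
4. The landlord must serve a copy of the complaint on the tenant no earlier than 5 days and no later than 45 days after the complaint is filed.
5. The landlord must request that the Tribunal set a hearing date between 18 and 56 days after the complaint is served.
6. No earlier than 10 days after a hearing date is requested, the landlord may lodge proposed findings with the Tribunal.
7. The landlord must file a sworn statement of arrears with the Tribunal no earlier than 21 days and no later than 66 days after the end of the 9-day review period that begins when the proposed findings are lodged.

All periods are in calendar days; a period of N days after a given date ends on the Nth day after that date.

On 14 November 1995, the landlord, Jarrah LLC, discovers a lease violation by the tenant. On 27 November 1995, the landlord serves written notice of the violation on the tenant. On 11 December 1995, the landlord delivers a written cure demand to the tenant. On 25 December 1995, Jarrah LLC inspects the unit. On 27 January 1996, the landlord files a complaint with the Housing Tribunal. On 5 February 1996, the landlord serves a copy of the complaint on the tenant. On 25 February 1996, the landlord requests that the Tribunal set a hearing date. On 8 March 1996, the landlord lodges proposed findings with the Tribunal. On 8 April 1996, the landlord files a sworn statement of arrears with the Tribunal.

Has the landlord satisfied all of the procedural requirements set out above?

Step 1: 15 days after 14 November 1995 (when the violation is discovered) is 29 November 1995; completed 27 November 1995, before the deadline.
Step 2: 15 days after 27 November 1995 (when the written notice is served) is 12 December 1995; done 11 December 1995 — timely.
Step 3: the earliest permitted date is 32 days after 11 December 1995 (when the cure demand is delivered), i.e. 12 January 1996; done 27 January 1996 — permitted.
Step 4: the window is 5–45 days after 27 January 1996 (when the complaint is filed), so 1 February 1996 through 12 March 1996; done 5 February 1996, which is between those dates.
Step 5: the window is 18–56 days after 5 February 1996 (when the complaint is served), so 23 February 1996 through 1 April 1996; done 25 February 1996, which is between those dates.
Step 6: the earliest permitted date is 10 days after 25 February 1996 (when a hearing date is requested), i.e. 6 March 1996; done 8 March 1996, after the minimum wait.
Step 7: the window is 21–66 days after 17 March 1996 (end of the 9-day review period, which began when the proposed findings are lodged on 8 March 1996), so 7 April 1996 through 22 May 1996; done 8 April 1996 — within the window.

Yes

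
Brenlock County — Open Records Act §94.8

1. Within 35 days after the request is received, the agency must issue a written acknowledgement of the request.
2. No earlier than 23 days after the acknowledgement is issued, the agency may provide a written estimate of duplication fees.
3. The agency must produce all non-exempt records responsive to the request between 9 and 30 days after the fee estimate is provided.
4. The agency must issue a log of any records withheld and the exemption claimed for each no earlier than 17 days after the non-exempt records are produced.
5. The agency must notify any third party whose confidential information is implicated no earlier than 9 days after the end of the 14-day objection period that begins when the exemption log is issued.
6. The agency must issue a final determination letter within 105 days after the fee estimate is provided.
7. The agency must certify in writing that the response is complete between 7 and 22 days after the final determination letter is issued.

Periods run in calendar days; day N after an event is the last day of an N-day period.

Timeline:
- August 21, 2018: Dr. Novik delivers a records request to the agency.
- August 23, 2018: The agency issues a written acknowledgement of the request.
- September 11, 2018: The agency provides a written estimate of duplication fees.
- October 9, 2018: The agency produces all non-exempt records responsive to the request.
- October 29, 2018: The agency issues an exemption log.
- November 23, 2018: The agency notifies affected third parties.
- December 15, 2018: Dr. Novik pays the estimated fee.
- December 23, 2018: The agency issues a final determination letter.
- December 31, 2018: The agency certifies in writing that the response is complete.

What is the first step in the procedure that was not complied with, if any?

Step 1 — counting 35 days from August 21, 2018 (when the request is received) gives a deadline of September 25, 2018; completed August 23, 2018, before the deadline.
Step 2 — must wait 23 days from August 23, 2018 (when the acknowledgement is issued), so not before September 15, 2018; done September 11, 2018 — 4 days too early.
The procedure was therefore not followed at step 2.

Step 2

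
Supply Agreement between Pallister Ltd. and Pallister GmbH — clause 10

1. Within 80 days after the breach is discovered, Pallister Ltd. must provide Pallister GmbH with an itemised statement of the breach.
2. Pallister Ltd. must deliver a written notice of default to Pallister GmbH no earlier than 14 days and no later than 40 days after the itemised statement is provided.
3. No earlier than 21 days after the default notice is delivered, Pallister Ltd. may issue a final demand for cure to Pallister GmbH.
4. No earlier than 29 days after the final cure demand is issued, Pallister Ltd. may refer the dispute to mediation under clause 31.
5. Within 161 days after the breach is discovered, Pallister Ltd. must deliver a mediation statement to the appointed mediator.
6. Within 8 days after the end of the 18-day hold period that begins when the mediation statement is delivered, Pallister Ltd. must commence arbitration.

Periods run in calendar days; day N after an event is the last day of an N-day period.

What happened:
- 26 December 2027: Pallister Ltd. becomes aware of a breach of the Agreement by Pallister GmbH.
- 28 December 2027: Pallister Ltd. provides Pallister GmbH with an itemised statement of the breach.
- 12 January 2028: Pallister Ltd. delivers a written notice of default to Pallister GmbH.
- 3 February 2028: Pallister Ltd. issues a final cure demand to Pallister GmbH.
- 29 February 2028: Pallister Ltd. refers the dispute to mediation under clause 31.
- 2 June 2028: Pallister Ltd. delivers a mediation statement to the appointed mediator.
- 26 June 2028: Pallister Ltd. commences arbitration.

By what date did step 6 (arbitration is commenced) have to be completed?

28 June 2028

The mediation statement is delivered on 2 June 2028; the 18-day hold period therefore ends 20 June 2028, and step 6 runs from that date. 8 days after 20 June 2028 is 28 June 2028.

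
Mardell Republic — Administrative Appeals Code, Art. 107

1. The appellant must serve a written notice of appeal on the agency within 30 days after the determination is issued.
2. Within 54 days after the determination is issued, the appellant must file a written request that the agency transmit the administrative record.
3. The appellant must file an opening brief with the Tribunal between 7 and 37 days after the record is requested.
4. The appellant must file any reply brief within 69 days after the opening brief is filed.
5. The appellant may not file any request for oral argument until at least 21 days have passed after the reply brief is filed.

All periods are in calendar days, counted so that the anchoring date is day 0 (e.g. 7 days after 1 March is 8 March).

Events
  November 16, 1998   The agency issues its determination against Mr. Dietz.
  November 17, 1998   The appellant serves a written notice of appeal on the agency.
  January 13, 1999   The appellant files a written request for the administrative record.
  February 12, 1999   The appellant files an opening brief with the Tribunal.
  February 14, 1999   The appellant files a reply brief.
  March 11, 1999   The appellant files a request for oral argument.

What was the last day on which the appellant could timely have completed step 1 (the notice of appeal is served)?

December 16, 1998

Step 1 runs from November 16, 1998, when the determination is issued. 30 days after November 16, 1998 is December 16, 1998.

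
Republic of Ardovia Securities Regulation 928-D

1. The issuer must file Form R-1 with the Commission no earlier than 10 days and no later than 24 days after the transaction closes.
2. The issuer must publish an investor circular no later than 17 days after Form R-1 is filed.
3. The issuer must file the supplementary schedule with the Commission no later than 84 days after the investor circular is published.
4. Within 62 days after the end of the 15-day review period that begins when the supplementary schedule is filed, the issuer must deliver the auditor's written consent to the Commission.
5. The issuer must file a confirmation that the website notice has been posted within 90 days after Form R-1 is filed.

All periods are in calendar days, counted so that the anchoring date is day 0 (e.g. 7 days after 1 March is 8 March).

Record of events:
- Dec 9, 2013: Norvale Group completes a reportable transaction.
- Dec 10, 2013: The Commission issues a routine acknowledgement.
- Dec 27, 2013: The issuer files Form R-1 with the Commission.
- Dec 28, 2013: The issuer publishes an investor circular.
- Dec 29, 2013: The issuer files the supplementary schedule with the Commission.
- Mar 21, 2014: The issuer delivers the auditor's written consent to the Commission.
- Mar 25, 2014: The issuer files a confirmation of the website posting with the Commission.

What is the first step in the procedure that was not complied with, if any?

Step 4

Step 1: the window is 10–24 days after Dec 9, 2013 (when the transaction closes), so Dec 19, 2013 through Jan 2, 2014; Dec 27, 2013 falls inside that range.
Step 2: 17 days after Dec 27, 2013 (when Form R-1 is filed) is Jan 13, 2014; Dec 28, 2013 is within that limit.
Step 3: 84 days after Dec 28, 2013 (when the investor circular is published) is Mar 22, 2014; Dec 29, 2013 is within that limit.
Step 4: 62 days after Jan 13, 2014 (end of the 15-day review period, which began when the supplementary schedule is filed on Dec 29, 2013) is Mar 16, 2014; done Mar 21, 2014 — 5 days late.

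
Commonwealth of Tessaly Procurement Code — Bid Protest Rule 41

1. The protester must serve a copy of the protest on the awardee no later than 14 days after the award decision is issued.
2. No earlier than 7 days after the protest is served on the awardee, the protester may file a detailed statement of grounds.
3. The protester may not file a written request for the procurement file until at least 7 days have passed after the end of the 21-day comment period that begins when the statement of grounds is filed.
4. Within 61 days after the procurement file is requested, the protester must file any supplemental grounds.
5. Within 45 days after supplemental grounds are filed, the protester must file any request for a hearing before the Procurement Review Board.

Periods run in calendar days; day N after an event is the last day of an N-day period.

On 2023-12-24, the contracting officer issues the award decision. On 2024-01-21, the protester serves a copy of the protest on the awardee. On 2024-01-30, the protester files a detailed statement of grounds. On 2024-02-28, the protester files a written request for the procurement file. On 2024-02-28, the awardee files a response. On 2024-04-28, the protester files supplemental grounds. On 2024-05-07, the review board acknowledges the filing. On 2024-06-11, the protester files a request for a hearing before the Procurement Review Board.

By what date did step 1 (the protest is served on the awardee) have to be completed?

2024-01-07

Step 1 runs from 2023-12-24, when the award decision is issued. 14 days after 2023-12-24 is 2024-01-07.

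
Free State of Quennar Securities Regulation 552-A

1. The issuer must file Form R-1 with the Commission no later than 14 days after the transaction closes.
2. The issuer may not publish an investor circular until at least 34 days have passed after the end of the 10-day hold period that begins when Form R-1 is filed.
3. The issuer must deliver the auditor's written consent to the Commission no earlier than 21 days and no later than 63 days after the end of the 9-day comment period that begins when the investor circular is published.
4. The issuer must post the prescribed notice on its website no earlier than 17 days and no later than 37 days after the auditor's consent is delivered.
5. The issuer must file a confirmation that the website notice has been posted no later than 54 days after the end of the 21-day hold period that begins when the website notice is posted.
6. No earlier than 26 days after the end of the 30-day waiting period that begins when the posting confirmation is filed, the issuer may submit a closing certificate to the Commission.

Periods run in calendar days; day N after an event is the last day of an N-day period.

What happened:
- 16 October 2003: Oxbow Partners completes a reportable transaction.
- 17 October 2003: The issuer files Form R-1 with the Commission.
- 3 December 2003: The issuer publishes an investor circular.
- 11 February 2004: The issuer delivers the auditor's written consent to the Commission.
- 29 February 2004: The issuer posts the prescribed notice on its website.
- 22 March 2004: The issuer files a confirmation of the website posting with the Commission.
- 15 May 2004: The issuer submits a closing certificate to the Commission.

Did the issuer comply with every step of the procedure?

No

Step 1: 14 days after 16 October 2003 (when the transaction closes) is 30 October 2003; completed 17 October 2003, before the deadline.
Step 2: the earliest permitted date is 34 days after 27 October 2003 (end of the 10-day hold period, which began when Form R-1 is filed on 17 October 2003), i.e. 30 November 2003; 3 December 2003 is on or after that date.
Step 3: the window is 21–63 days after 12 December 2003 (end of the 9-day comment period, which began when the investor circular is published on 3 December 2003), so 2 January 2004 through 13 February 2004; done 11 February 2004, which is between those dates.
Step 4: the window is 17–37 days after 11 February 2004 (when the auditor's consent is delivered), so 28 February 2004 through 19 March 2004; done 29 February 2004 — within the window.
Step 5: 54 days after 21 March 2004 (end of the 21-day hold period, which began when the website notice is posted on 29 February 2004) is 14 May 2004; done 22 March 2004 — timely.
Step 6: the earliest permitted date is 26 days after 21 April 2004 (end of the 30-day waiting period, which began when the posting confirmation is filed on 22 March 2004), i.e. 17 May 2004; done 15 May 2004 — 2 days too early.
The analysis stops there.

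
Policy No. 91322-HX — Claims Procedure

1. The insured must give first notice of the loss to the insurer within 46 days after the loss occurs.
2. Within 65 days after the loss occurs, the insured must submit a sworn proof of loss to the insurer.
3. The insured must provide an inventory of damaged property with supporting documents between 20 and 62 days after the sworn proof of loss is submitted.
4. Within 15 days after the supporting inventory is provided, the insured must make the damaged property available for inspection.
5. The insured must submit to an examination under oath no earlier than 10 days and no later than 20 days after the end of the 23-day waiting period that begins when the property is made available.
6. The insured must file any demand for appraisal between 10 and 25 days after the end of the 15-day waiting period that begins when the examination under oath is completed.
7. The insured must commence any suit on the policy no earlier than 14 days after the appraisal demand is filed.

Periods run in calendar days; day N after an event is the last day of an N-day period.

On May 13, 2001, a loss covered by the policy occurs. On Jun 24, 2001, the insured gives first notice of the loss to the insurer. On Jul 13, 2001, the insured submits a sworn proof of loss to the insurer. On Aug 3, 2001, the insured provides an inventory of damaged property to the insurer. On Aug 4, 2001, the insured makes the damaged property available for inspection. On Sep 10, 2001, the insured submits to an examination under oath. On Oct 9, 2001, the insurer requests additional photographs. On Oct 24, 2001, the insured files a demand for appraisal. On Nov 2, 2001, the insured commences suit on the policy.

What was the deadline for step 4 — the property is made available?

Aug 18, 2001

Step 4 runs from Aug 3, 2001, when the supporting inventory is provided. 15 days after Aug 3, 2001 is Aug 18, 2001.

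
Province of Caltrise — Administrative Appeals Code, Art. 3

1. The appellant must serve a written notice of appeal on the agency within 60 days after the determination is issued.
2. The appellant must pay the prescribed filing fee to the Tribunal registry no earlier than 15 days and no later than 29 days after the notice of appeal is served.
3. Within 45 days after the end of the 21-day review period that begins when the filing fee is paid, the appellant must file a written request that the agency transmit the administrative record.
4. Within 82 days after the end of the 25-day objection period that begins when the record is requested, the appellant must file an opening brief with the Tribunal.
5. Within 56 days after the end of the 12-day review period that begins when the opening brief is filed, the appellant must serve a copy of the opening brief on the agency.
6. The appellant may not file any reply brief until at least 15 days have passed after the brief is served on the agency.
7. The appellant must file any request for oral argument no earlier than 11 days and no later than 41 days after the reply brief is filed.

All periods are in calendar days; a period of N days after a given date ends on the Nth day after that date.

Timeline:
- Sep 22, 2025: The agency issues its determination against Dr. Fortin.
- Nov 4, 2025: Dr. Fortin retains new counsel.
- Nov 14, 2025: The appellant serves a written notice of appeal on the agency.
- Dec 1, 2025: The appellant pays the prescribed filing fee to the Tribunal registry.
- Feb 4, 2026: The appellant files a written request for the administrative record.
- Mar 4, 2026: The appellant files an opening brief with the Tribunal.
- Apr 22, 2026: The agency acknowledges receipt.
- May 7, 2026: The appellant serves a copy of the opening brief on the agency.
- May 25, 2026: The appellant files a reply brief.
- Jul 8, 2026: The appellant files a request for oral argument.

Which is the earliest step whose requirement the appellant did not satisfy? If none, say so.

(1) due by Sep 22, 2025 + 60 days = Nov 21, 2025; done Nov 14, 2025 — timely.
(2) the permitted window runs from Nov 14, 2025 + 15 = Nov 29, 2025 to Nov 14, 2025 + 29 = Dec 13, 2025; Dec 1, 2025 falls inside that range.
(3) due by Dec 22, 2025 + 45 days = Feb 5, 2026; Feb 4, 2026 is within that limit.
(4) due by Mar 1, 2026 + 82 days = May 22, 2026; done Mar 4, 2026 — timely.
(5) due by Mar 16, 2026 + 56 days = May 11, 2026; completed May 7, 2026, before the deadline.
(6) permitted from May 7, 2026 + 15 days = May 22, 2026 onward; May 25, 2026 is on or after that date.
(7) the permitted window runs from May 25, 2026 + 11 = Jun 5, 2026 to May 25, 2026 + 41 = Jul 5, 2026; done Jul 8, 2026 — 3 days after the window closed.
That is the first point of non-compliance.

Step 7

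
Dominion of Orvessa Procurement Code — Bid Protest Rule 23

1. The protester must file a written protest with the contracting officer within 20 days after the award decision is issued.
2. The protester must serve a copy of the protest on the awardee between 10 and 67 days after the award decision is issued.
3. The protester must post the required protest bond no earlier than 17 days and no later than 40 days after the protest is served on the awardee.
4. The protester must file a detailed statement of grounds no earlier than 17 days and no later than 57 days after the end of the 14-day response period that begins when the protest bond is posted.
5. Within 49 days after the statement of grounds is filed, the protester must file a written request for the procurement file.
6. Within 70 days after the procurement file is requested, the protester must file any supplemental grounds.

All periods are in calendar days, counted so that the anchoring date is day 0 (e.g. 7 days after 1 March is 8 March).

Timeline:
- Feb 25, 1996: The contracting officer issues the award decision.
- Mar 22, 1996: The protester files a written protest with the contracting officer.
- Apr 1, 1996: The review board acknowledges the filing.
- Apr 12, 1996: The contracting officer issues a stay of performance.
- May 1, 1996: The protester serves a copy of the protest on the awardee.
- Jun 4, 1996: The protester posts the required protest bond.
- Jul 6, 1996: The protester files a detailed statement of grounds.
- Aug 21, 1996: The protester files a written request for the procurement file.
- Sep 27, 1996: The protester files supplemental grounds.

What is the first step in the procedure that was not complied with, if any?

(1) due by Feb 25, 1996 + 20 days = Mar 16, 1996; not done until Mar 22, 1996, 6 days after the deadline.

Step 1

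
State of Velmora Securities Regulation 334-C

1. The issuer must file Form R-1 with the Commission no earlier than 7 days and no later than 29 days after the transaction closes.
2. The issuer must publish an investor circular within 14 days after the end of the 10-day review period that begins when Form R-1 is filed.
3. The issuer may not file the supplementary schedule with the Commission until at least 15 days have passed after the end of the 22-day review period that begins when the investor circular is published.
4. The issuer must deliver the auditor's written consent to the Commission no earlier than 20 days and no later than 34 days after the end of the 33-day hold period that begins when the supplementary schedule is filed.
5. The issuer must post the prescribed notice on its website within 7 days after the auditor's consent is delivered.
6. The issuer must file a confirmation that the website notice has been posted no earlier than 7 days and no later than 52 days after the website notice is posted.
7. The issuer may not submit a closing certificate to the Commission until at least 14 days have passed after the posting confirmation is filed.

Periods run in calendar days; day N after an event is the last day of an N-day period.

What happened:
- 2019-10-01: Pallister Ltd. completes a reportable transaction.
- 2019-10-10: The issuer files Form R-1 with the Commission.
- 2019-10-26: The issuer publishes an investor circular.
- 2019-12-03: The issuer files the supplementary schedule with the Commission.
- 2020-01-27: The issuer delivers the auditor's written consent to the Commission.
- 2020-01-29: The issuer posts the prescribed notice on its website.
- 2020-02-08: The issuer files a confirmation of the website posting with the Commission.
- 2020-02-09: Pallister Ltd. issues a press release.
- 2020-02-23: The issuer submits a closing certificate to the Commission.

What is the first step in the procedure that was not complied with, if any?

Step 1: the window is 7–29 days after 2019-10-01 (when the transaction closes), so 2019-10-08 through 2019-10-30; 2019-10-10 falls inside that range.
Step 2: 14 days after 2019-10-20 (end of the 10-day review period, which began when Form R-1 is filed on 2019-10-10) is 2019-11-03; 2019-10-26 is within that limit.
Step 3: the earliest permitted date is 15 days after 2019-11-17 (end of the 22-day review period, which began when the investor circular is published on 2019-10-26), i.e. 2019-12-02; done 2019-12-03 — permitted.
Step 4: the window is 20–34 days after 2020-01-05 (end of the 33-day hold period, which began when the supplementary schedule is filed on 2019-12-03), so 2020-01-25 through 2020-02-08; done 2020-01-27, which is between those dates.
Step 5: 7 days after 2020-01-27 (when the auditor's consent is delivered) is 2020-02-03; 2020-01-29 is within that limit.
Step 6: the window is 7–52 days after 2020-01-29 (when the website notice is posted), so 2020-02-05 through 2020-03-21; done 2020-02-08 — within the window.
Step 7: the earliest permitted date is 14 days after 2020-02-08 (when the posting confirmation is filed), i.e. 2020-02-22; done 2020-02-23, after the minimum wait.

None — every step was satisfied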